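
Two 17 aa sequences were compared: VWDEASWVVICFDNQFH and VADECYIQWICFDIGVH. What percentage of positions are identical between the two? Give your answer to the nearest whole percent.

47%

9 positions differ (2, 5, 6, 7, 8, 9, 14, 15, 16), so 8 of 17 match: 8/17 = 47.06%.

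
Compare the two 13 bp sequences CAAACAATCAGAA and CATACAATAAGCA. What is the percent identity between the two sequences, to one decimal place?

76.9%

Mismatches at positions 3, 9, 12 (1-based): 3 of 13.
Identical positions: 10/13 = 76.92% → 76.9%.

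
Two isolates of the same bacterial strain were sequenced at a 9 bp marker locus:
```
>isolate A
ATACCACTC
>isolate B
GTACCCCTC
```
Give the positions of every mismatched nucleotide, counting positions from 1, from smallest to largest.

1, 6

Differences at position 1 (A→G), position 6 (A→C).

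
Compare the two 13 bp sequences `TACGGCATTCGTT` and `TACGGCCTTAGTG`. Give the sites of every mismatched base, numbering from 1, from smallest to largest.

7, 10, 13

Scanning 1-based: 7: A/C; 10: C/A; 13: T/G.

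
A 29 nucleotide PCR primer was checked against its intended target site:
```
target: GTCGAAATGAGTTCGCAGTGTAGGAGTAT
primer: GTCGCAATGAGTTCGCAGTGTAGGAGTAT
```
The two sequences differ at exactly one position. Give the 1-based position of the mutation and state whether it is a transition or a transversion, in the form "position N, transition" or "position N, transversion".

position 5, transversion

Position 5 changes A→C. A is a purine and C is a pyrimidine, so this is a transversion.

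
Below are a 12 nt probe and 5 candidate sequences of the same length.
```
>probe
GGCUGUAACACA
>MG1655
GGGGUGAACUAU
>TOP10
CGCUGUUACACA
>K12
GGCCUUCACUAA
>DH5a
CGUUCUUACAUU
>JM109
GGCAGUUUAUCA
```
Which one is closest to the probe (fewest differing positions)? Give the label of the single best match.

TOP10

Hamming distances to probe — MG1655: 7; TOP10: 2; K12: 5; DH5a: 6; JM109: 5.
Smallest is TOP10 with 2 mismatches.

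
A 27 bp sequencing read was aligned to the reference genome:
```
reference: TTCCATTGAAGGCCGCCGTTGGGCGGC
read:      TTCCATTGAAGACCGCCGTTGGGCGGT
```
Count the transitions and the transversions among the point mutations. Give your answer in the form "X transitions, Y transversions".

Transitions (purine↔purine or pyrimidine↔pyrimidine): 12 G→A, 27 C→T.
Transversions (purine↔pyrimidine): none.

2 transitions, 0 transversions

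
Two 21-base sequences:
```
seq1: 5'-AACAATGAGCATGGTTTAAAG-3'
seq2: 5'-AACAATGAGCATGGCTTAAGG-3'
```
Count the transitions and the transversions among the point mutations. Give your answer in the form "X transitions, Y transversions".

Mismatches (1-based):
site 15: T→C (pyrimidine→pyrimidine, transition)
site 20: A→G (purine→purine, transition)

2 transitions, 0 transversions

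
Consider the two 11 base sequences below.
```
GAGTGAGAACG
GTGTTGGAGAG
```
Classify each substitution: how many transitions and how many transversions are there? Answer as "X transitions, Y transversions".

2 transitions, 3 transversions

Mismatches (1-based):
base 2: A→T (purine→pyrimidine, transversion)
base 5: G→T (purine→pyrimidine, transversion)
base 6: A→G (purine→purine, transition)
base 9: A→G (purine→purine, transition)
base 10: C→A (pyrimidine→purine, transversion)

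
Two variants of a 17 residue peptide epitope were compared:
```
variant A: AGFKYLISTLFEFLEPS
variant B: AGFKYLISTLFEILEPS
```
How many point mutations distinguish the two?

Comparing position by position, 1 position differs: 13 (F/I).

1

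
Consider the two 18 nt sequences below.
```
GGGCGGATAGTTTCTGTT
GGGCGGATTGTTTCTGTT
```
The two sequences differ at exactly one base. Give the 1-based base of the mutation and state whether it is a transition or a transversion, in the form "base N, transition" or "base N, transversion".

Base 9 changes A→T. A is a purine and T is a pyrimidine, so this is a transversion.

base 9, transversion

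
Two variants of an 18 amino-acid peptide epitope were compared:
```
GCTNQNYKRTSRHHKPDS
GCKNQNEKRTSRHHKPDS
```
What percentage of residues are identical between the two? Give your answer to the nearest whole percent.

2 positions differ (3, 7), so 16 of 18 match: 16/18 = 88.89%.

89%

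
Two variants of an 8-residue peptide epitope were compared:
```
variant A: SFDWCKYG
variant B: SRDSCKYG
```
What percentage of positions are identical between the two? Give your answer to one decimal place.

75.0%

Mismatches at positions 2, 4 (1-based): 2 of 8.
Identical positions: 6/8 = 75% → 75.0%.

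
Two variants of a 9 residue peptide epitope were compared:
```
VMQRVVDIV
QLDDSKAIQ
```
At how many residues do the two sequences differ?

8

Comparing position by position, 8 residues differ: 1 (V/Q), 2 (M/L), 3 (Q/D), 4 (R/D), 5 (V/S), 6 (V/K), 7 (D/A), 9 (V/Q).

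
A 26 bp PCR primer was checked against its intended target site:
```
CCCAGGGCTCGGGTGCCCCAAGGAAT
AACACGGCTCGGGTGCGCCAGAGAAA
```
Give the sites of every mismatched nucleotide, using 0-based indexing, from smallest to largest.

0, 1, 4, 16, 20, 21, 25

Scanning 0-based: 0: C/A; 1: C/A; 4: G/C; 16: C/G; 20: A/G; 21: G/A; 25: T/A.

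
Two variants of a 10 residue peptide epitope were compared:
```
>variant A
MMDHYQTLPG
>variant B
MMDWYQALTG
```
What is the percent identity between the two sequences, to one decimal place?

70.0%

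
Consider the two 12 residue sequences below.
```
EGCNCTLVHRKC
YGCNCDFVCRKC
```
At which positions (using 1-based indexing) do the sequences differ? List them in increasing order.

1, 6, 7, 9

Differences at position 1 (E→Y), position 6 (T→D), position 7 (L→F), position 9 (H→C).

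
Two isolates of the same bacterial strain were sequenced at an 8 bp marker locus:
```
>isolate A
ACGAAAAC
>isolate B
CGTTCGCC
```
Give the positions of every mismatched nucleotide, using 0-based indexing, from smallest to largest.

0, 1, 2, 3, 4, 5, 6

Differences at position 0 (A→C), position 1 (C→G), position 2 (G→T), position 3 (A→T), position 4 (A→C), position 5 (A→G), position 6 (A→C).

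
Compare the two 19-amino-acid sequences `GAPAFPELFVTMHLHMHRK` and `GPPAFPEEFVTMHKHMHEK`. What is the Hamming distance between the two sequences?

Comparing position by position, 4 positions differ: 2 (A/P), 8 (L/E), 14 (L/K), 18 (R/E).

4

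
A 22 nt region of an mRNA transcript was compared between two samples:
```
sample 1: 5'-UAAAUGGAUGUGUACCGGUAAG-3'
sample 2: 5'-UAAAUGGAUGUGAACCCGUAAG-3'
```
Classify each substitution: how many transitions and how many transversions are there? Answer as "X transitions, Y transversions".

Transitions (purine↔purine or pyrimidine↔pyrimidine): none.
Transversions (purine↔pyrimidine): 13 U→A, 17 G→C.

0 transitions, 2 transversions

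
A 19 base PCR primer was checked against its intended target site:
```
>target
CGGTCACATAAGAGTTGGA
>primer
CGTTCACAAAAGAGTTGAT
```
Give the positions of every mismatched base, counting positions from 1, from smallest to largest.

Differences at position 3 (G→T), position 9 (T→A), position 18 (G→A), position 19 (A→T).

3, 9, 18, 19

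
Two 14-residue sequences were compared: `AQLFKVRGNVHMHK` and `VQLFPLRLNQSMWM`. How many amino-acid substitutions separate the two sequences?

8

Comparing position by position, 8 residues differ: 1 (A/V), 5 (K/P), 6 (V/L), 8 (G/L), 10 (V/Q), 11 (H/S), 13 (H/W), 14 (K/M).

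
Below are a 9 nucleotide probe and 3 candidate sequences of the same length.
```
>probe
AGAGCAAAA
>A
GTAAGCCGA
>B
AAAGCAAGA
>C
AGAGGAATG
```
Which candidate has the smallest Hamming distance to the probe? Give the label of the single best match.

A differs at 7 bases; B differs at 2 bases; C differs at 3 bases. The closest is B.

B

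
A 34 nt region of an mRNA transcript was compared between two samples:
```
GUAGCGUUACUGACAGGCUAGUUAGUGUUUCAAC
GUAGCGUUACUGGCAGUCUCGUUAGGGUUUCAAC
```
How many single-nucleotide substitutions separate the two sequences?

4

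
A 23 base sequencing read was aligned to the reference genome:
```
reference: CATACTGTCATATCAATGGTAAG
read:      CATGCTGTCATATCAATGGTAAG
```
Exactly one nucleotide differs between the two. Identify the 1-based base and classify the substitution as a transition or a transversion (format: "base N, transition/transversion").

base 4, transition

Base 4 changes A→G. A is a purine and G is a purine, so this is a transition.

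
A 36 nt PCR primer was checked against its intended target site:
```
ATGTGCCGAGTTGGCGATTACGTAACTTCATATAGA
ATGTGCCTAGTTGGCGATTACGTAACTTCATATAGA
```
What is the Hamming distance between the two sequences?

1

Mismatches (1-based): position 8: G→T.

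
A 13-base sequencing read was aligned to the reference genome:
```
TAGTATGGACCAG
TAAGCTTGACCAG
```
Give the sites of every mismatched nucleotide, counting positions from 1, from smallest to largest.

Scanning 1-based: 3: G/A; 4: T/G; 5: A/C; 7: G/T.

3, 4, 5, 7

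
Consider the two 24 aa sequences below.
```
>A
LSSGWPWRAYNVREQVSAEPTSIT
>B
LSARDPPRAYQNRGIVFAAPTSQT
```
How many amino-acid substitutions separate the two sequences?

11

Comparing position by position, 11 residues differ: 3 (S/A), 4 (G/R), 5 (W/D), 7 (W/P), 11 (N/Q), 12 (V/N), 14 (E/G), 15 (Q/I), 17 (S/F), 19 (E/A), 23 (I/Q).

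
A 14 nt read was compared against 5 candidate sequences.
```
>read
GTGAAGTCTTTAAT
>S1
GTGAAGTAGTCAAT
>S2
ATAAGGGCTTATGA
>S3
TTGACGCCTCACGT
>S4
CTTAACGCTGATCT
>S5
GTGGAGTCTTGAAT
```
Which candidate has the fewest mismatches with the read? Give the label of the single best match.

S1 differs at 3 sites; S2 differs at 8 sites; S3 differs at 7 sites; S4 differs at 8 sites; S5 differs at 2 sites. The closest is S5.

S5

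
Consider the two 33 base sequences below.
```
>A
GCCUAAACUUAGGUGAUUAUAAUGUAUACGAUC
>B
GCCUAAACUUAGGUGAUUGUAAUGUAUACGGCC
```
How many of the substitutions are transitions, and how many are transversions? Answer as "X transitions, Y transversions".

Transitions (purine↔purine or pyrimidine↔pyrimidine): 19 A→G, 31 A→G, 32 U→C.
Transversions (purine↔pyrimidine): none.

3 transitions, 0 transversions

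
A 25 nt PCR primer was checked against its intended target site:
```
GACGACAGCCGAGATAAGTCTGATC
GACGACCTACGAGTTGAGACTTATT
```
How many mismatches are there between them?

8

The sequences differ at bases 7, 8, 9, 14, 16, 19, 22, 25 (1-based) — 8 in total.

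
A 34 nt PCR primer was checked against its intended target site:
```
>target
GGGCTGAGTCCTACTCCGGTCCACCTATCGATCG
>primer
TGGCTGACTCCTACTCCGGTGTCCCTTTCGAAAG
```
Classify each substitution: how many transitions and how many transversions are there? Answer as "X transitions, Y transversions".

1 transition, 7 transversions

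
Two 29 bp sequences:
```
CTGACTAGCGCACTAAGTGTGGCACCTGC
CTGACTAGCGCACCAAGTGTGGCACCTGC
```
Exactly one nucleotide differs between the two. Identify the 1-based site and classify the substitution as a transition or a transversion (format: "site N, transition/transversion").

The sequences differ only at site 14: T→C (pyrimidine→pyrimidine), a transition.

site 14, transition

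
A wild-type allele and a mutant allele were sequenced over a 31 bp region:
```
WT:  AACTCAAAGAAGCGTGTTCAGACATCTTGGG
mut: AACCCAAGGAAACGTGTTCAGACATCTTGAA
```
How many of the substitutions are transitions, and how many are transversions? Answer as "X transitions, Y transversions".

Mismatches (1-based):
position 4: T→C (pyrimidine→pyrimidine, transition)
position 8: A→G (purine→purine, transition)
position 12: G→A (purine→purine, transition)
position 30: G→A (purine→purine, transition)
position 31: G→A (purine→purine, transition)

5 transitions, 0 transversions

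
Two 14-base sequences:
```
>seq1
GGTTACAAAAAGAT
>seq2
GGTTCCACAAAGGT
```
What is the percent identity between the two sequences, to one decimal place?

3 positions differ (5, 8, 13), so 11 of 14 match: 11/14 = 78.57%.

78.6%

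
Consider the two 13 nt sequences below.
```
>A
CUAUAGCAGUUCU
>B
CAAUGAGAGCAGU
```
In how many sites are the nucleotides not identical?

Comparing position by position, 7 sites differ: 2 (U/A), 5 (A/G), 6 (G/A), 7 (C/G), 10 (U/C), 11 (U/A), 12 (C/G).

7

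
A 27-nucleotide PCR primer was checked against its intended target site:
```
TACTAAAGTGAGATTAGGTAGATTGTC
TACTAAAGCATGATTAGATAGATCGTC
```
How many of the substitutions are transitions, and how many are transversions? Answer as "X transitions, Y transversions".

Transitions (purine↔purine or pyrimidine↔pyrimidine): 9 T→C, 10 G→A, 18 G→A, 24 T→C.
Transversions (purine↔pyrimidine): 11 A→T.

4 transitions, 1 transversion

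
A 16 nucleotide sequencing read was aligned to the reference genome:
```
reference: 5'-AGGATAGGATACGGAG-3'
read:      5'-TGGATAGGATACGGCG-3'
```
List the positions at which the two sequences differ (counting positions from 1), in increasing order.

Differences at position 1 (A→T), position 15 (A→C).

1, 15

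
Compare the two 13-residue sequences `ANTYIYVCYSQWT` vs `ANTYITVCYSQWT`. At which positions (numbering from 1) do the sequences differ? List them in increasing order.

6

Differences at position 6 (Y→T).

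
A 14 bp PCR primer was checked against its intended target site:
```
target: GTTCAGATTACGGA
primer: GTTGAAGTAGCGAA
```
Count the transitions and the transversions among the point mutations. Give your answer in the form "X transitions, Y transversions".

4 transitions, 2 transversions

Mismatches (1-based):
position 4: C→G (pyrimidine→purine, transversion)
position 6: G→A (purine→purine, transition)
position 7: A→G (purine→purine, transition)
position 9: T→A (pyrimidine→purine, transversion)
position 10: A→G (purine→purine, transition)
position 13: G→A (purine→purine, transition)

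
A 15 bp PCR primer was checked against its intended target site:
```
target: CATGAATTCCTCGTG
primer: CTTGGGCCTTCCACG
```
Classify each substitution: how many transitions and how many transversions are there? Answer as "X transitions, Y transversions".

9 transitions, 1 transversion

Transitions (purine↔purine or pyrimidine↔pyrimidine): 5 A→G, 6 A→G, 7 T→C, 8 T→C, 9 C→T, 10 C→T, 11 T→C, 13 G→A, 14 T→C.
Transversions (purine↔pyrimidine): 2 A→T.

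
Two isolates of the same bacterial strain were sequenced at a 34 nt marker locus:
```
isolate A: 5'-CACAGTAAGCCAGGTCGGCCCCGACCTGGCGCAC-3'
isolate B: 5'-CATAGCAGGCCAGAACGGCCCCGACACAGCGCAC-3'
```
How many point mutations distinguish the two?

8

Comparing position by position, 8 positions differ: 3 (C/T), 6 (T/C), 8 (A/G), 14 (G/A), 15 (T/A), 26 (C/A), 27 (T/C), 28 (G/A).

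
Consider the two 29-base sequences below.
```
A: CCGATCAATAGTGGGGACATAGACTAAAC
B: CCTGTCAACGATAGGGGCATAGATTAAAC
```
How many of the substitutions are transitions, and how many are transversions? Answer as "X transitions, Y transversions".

7 transitions, 1 transversion

Transitions (purine↔purine or pyrimidine↔pyrimidine): 4 A→G, 9 T→C, 10 A→G, 11 G→A, 13 G→A, 17 A→G, 24 C→T.
Transversions (purine↔pyrimidine): 3 G→T.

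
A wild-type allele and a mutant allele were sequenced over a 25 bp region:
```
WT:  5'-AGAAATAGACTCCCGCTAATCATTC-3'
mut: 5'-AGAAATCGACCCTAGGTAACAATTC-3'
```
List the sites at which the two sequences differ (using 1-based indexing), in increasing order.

Differences at site 7 (A→C), site 11 (T→C), site 13 (C→T), site 14 (C→A), site 16 (C→G), site 20 (T→C), site 21 (C→A).

7, 11, 13, 14, 16, 20, 21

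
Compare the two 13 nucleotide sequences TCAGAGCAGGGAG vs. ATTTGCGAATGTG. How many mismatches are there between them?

10

The sequences differ at sites 1, 2, 3, 4, 5, 6, 7, 9, 10, 12 (1-based) — 10 in total.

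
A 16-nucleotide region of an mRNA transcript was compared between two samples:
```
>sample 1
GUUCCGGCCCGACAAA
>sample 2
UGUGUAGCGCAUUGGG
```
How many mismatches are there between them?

12

Comparing position by position, 12 bases differ: 1 (G/U), 2 (U/G), 4 (C/G), 5 (C/U), 6 (G/A), 9 (C/G), 11 (G/A), 12 (A/U), 13 (C/U), 14 (A/G), 15 (A/G), 16 (A/G).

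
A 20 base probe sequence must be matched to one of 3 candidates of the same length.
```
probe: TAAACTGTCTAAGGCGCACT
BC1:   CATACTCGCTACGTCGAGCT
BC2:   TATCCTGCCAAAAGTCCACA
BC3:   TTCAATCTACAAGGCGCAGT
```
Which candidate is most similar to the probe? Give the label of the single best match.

BC1 differs at 8 positions; BC2 differs at 8 positions; BC3 differs at 7 positions. The closest is BC3.

BC3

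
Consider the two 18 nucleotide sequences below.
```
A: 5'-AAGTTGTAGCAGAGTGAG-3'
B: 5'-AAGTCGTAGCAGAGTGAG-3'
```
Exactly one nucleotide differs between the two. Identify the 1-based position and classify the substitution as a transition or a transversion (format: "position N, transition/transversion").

Position 5 changes T→C. T is a pyrimidine and C is a pyrimidine, so this is a transition.

position 5, transition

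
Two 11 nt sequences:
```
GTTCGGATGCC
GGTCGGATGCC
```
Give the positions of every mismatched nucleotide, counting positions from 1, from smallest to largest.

Scanning 1-based: 2: T/G.

2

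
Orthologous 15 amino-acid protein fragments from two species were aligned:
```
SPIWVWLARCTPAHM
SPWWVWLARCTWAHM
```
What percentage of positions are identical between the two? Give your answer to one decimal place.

86.7%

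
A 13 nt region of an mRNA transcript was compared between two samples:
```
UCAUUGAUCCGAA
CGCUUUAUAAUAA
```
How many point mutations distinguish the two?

7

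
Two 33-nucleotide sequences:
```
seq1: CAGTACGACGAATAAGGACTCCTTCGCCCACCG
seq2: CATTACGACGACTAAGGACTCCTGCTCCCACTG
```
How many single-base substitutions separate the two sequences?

Mismatches (1-based): site 3: G→T; site 12: A→C; site 24: T→G; site 26: G→T; site 32: C→T.

5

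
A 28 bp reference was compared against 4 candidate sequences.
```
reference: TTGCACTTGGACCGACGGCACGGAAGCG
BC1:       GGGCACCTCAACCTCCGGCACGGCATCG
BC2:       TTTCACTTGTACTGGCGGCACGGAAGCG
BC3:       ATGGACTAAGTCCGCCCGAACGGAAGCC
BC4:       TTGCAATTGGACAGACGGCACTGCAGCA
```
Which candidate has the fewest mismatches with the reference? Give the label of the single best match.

BC2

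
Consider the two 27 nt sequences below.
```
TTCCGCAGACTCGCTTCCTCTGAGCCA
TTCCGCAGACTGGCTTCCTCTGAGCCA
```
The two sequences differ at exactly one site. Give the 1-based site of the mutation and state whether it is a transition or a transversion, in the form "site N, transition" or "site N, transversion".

The sequences differ only at site 12: C→G (pyrimidine→purine), a transversion.

site 12, transversion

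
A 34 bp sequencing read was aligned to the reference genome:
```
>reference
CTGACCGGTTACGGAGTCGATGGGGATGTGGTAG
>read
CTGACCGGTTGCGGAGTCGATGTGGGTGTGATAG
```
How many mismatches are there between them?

4

Comparing position by position, 4 positions differ: 11 (A/G), 23 (G/T), 26 (A/G), 31 (G/A).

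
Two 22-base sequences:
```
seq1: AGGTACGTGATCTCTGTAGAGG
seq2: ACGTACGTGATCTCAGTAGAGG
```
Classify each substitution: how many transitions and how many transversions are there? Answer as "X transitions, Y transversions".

0 transitions, 2 transversions

Mismatches (1-based):
position 2: G→C (purine→pyrimidine, transversion)
position 15: T→A (pyrimidine→purine, transversion)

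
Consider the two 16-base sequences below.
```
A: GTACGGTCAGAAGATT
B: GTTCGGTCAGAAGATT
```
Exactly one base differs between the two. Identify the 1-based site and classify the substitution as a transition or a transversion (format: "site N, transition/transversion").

Site 3 changes A→T. A is a purine and T is a pyrimidine, so this is a transversion.

site 3, transversion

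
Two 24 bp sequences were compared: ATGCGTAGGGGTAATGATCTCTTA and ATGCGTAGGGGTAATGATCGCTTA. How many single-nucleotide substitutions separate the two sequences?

1

Mismatches (1-based): position 20: T→G.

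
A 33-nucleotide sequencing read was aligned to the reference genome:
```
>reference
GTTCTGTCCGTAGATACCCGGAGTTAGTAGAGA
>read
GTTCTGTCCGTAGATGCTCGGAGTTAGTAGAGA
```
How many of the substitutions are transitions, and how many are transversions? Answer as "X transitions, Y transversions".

Transitions (purine↔purine or pyrimidine↔pyrimidine): 16 A→G, 18 C→T.
Transversions (purine↔pyrimidine): none.

2 transitions, 0 transversions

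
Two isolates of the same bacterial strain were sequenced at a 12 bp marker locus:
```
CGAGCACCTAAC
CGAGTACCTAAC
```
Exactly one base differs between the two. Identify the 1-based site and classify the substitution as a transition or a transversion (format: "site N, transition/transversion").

site 5, transition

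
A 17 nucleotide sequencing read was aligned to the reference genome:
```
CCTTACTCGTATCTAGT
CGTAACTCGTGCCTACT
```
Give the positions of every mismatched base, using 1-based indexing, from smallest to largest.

Scanning 1-based: 2: C/G; 4: T/A; 11: A/G; 12: T/C; 16: G/C.

2, 4, 11, 12, 16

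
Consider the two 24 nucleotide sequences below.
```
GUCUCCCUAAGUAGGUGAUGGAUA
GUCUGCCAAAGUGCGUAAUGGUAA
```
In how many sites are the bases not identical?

7

The sequences differ at sites 5, 8, 13, 14, 17, 22, 23 (1-based) — 7 in total.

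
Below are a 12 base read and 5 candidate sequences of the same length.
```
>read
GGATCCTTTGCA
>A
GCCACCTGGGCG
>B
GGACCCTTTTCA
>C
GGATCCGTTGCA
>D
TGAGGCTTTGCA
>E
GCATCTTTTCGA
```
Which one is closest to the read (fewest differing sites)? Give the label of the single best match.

C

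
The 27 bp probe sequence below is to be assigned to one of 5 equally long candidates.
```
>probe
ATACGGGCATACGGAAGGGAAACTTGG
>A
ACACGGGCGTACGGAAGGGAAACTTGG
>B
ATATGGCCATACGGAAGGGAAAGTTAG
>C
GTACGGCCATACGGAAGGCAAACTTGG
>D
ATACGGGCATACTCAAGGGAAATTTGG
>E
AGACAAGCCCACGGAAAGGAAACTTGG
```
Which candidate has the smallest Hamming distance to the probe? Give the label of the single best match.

A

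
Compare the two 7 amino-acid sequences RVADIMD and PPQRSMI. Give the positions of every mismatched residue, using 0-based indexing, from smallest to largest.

Differences at position 0 (R→P), position 1 (V→P), position 2 (A→Q), position 3 (D→R), position 4 (I→S), position 6 (D→I).

0, 1, 2, 3, 4, 6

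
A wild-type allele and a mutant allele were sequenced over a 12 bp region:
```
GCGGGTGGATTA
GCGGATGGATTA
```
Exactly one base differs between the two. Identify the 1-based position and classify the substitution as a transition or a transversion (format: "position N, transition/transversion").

Position 5 changes G→A. G is a purine and A is a purine, so this is a transition.

position 5, transition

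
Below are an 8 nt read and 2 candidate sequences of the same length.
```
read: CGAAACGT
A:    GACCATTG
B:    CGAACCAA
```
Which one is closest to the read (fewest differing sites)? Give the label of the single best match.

B

A differs at 7 sites; B differs at 3 sites. The closest is B.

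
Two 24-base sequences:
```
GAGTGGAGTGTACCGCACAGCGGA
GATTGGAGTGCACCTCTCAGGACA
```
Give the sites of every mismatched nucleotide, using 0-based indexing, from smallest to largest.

Differences at site 2 (G→T), site 10 (T→C), site 14 (G→T), site 16 (A→T), site 20 (C→G), site 21 (G→A), site 22 (G→C).

2, 10, 14, 16, 20, 21, 22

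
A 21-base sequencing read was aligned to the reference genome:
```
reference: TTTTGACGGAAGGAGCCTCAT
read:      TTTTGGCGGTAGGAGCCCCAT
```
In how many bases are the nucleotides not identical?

3

The sequences differ at bases 6, 10, 18 (1-based) — 3 in total.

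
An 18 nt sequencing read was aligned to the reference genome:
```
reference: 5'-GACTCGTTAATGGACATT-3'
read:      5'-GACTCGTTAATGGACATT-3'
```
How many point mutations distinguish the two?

0

No positions differ; the sequences are identical.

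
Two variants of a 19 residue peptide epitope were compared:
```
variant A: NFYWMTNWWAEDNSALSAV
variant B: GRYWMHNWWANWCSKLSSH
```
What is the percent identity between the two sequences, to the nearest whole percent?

53%

9 positions differ (1, 2, 6, 11, 12, 13, 15, 18, 19), so 10 of 19 match: 10/19 = 52.63%.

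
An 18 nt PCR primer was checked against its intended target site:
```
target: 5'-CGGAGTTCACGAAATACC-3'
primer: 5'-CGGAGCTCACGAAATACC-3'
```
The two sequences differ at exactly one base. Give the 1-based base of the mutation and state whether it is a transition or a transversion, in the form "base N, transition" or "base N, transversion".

base 6, transition

The sequences differ only at base 6: T→C (pyrimidine→pyrimidine), a transition.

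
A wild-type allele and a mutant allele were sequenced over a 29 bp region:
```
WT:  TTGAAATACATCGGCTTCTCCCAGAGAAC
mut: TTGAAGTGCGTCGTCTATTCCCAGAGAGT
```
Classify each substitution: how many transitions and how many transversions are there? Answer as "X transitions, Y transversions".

Transitions (purine↔purine or pyrimidine↔pyrimidine): 6 A→G, 8 A→G, 10 A→G, 18 C→T, 28 A→G, 29 C→T.
Transversions (purine↔pyrimidine): 14 G→T, 17 T→A.

6 transitions, 2 transversions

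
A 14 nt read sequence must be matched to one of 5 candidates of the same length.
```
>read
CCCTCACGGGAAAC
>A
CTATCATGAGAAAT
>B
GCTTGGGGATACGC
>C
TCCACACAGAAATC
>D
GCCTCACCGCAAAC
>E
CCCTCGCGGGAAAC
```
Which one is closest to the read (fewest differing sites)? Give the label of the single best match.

Hamming distances to read — A: 5; B: 9; C: 5; D: 3; E: 1.
Smallest is E with 1 mismatch.

E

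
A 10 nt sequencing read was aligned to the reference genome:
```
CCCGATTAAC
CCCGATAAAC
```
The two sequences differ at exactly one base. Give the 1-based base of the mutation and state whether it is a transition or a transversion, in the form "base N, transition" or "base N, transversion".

Base 7 changes T→A. T is a pyrimidine and A is a purine, so this is a transversion.

base 7, transversion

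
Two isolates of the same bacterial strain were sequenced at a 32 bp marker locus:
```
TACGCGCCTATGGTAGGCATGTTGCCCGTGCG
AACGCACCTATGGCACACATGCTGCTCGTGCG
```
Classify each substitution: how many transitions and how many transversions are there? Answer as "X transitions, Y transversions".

Mismatches (1-based):
site 1: T→A (pyrimidine→purine, transversion)
site 6: G→A (purine→purine, transition)
site 14: T→C (pyrimidine→pyrimidine, transition)
site 16: G→C (purine→pyrimidine, transversion)
site 17: G→A (purine→purine, transition)
site 22: T→C (pyrimidine→pyrimidine, transition)
site 26: C→T (pyrimidine→pyrimidine, transition)

5 transitions, 2 transversions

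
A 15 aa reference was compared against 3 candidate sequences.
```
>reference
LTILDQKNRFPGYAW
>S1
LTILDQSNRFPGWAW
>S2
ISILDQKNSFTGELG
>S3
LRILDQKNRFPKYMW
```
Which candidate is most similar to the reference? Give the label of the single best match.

S1

Hamming distances to reference — S1: 2; S2: 7; S3: 3.
Smallest is S1 with 2 mismatches.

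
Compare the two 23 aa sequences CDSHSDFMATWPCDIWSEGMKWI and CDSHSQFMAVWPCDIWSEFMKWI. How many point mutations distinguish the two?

Comparing position by position, 3 residues differ: 6 (D/Q), 10 (T/V), 19 (G/F).

3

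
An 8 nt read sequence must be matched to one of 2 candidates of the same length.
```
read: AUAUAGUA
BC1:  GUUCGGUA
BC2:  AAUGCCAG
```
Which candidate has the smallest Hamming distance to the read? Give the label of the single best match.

BC1

Hamming distances to read — BC1: 4; BC2: 7.
Smallest is BC1 with 4 mismatches.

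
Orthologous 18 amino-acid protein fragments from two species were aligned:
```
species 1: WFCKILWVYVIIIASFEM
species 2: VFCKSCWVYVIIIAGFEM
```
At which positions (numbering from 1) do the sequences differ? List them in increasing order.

Differences at position 1 (W→V), position 5 (I→S), position 6 (L→C), position 15 (S→G).

1, 5, 6, 15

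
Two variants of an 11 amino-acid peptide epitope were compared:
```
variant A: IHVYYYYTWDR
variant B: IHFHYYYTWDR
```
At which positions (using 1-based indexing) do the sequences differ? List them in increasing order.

3, 4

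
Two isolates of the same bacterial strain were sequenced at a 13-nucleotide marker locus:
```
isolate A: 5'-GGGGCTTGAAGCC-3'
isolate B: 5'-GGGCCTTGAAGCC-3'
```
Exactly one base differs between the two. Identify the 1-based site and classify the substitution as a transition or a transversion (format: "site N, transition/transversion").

site 4, transversion

Site 4 changes G→C. G is a purine and C is a pyrimidine, so this is a transversion.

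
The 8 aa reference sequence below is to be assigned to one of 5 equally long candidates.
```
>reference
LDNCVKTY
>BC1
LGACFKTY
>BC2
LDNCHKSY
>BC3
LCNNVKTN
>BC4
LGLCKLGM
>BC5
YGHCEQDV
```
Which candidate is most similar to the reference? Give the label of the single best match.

BC2

Hamming distances to reference — BC1: 3; BC2: 2; BC3: 3; BC4: 6; BC5: 7.
Smallest is BC2 with 2 mismatches.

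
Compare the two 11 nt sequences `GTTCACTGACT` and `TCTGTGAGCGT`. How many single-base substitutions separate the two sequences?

8

The sequences differ at positions 1, 2, 4, 5, 6, 7, 9, 10 (1-based) — 8 in total.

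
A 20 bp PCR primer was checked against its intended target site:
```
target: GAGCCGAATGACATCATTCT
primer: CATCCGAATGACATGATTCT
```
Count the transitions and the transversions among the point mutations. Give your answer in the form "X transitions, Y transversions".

Transitions (purine↔purine or pyrimidine↔pyrimidine): none.
Transversions (purine↔pyrimidine): 1 G→C, 3 G→T, 15 C→G.

0 transitions, 3 transversions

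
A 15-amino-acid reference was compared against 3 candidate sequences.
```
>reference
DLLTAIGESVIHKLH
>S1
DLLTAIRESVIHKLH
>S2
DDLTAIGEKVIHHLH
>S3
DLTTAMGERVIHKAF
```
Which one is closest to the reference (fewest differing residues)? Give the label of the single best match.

Hamming distances to reference — S1: 1; S2: 3; S3: 5.
Smallest is S1 with 1 mismatch.

S1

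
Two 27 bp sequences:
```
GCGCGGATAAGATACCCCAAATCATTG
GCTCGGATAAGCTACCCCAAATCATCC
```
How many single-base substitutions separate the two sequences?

The sequences differ at sites 3, 12, 26, 27 (1-based) — 4 in total.

4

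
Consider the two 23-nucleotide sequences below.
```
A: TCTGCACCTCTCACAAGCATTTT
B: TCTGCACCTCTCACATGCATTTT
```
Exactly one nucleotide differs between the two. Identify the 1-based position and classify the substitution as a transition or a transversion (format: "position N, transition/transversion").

position 16, transversion

Position 16 changes A→T. A is a purine and T is a pyrimidine, so this is a transversion.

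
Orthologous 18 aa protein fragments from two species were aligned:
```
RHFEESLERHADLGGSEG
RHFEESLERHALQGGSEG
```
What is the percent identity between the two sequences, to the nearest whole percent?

89%

2 positions differ (12, 13), so 16 of 18 match: 16/18 = 88.89%.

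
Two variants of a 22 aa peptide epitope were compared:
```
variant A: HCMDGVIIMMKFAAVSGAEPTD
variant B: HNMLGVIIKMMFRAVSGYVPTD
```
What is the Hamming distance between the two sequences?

7

Comparing position by position, 7 positions differ: 2 (C/N), 4 (D/L), 9 (M/K), 11 (K/M), 13 (A/R), 18 (A/Y), 19 (E/V).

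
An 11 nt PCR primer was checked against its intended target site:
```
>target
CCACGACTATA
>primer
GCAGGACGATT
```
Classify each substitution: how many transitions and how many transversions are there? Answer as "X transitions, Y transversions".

0 transitions, 4 transversions

Transitions (purine↔purine or pyrimidine↔pyrimidine): none.
Transversions (purine↔pyrimidine): 1 C→G, 4 C→G, 8 T→G, 11 A→T.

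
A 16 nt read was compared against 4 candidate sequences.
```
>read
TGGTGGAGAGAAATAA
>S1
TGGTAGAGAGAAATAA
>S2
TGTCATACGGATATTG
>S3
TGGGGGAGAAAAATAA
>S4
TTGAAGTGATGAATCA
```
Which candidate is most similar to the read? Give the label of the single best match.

S1

Hamming distances to read — S1: 1; S2: 9; S3: 2; S4: 7.
Smallest is S1 with 1 mismatch.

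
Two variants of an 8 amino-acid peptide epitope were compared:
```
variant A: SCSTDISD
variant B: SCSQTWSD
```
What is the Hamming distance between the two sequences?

Mismatches (1-based): position 4: T→Q; position 5: D→T; position 6: I→W.

3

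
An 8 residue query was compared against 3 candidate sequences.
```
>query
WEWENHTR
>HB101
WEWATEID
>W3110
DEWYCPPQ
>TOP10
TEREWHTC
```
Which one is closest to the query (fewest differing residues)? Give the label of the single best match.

TOP10

Hamming distances to query — HB101: 5; W3110: 6; TOP10: 4.
Smallest is TOP10 with 4 mismatches.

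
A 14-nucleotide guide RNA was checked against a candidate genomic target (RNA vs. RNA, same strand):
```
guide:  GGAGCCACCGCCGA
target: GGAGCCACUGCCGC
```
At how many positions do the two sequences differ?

The sequences differ at positions 9, 14 (1-based) — 2 in total.

2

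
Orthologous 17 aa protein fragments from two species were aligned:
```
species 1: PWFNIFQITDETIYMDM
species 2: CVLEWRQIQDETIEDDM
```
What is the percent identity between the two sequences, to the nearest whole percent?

47%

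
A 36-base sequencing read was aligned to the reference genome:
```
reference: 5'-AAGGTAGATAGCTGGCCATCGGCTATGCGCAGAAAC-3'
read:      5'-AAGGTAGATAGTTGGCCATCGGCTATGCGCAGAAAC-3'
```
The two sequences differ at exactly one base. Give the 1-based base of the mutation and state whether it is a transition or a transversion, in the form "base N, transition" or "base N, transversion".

base 12, transition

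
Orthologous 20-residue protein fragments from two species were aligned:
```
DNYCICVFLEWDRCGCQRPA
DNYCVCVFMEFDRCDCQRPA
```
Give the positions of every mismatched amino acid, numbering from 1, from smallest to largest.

5, 9, 11, 15

Scanning 1-based: 5: I/V; 9: L/M; 11: W/F; 15: G/D.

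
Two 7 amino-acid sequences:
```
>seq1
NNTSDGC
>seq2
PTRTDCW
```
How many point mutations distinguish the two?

Comparing position by position, 6 residues differ: 1 (N/P), 2 (N/T), 3 (T/R), 4 (S/T), 6 (G/C), 7 (C/W).

6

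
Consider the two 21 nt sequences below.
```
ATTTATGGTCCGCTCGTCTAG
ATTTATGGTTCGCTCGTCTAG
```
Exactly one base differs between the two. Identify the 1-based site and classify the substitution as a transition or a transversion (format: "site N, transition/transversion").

The sequences differ only at site 10: C→T (pyrimidine→pyrimidine), a transition.

site 10, transition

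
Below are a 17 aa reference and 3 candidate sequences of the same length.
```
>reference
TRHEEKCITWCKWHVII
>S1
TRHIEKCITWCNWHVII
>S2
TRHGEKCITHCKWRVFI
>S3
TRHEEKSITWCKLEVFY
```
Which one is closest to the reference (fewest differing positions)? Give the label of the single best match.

S1 differs at 2 positions; S2 differs at 4 positions; S3 differs at 5 positions. The closest is S1.

S1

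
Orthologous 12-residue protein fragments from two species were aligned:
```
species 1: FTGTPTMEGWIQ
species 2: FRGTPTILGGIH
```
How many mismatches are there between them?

Mismatches (1-based): position 2: T→R; position 7: M→I; position 8: E→L; position 10: W→G; position 12: Q→H.

5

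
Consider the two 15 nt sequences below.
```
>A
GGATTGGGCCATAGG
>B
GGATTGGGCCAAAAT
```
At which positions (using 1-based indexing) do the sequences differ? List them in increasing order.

12, 14, 15

Differences at position 12 (T→A), position 14 (G→A), position 15 (G→T).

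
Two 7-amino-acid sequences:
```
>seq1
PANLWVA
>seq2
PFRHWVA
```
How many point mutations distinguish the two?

Mismatches (1-based): position 2: A→F; position 3: N→R; position 4: L→H.

3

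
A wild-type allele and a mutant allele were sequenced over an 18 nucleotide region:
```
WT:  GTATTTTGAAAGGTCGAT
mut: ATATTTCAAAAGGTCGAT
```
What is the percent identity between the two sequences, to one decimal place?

3 positions differ (1, 7, 8), so 15 of 18 match: 15/18 = 83.33%.

83.3%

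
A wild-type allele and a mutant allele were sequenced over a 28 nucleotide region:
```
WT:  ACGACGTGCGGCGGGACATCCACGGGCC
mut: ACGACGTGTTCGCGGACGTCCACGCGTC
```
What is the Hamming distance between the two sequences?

8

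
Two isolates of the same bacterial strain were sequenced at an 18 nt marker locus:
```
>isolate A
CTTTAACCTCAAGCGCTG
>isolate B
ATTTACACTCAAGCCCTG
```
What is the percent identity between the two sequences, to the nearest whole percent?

78%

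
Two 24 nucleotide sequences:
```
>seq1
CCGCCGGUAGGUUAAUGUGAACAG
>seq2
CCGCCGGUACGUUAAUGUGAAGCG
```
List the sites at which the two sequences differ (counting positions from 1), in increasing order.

10, 22, 23

Scanning 1-based: 10: G/C; 22: C/G; 23: A/C.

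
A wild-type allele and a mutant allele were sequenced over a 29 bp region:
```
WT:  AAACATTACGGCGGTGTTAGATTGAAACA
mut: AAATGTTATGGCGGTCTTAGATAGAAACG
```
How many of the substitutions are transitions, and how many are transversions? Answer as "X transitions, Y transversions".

Mismatches (1-based):
position 4: C→T (pyrimidine→pyrimidine, transition)
position 5: A→G (purine→purine, transition)
position 9: C→T (pyrimidine→pyrimidine, transition)
position 16: G→C (purine→pyrimidine, transversion)
position 23: T→A (pyrimidine→purine, transversion)
position 29: A→G (purine→purine, transition)

4 transitions, 2 transversions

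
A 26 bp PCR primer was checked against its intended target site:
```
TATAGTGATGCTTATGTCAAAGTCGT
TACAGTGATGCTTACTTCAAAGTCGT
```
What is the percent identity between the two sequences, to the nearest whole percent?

3 positions differ (3, 15, 16), so 23 of 26 match: 23/26 = 88.46%.

88%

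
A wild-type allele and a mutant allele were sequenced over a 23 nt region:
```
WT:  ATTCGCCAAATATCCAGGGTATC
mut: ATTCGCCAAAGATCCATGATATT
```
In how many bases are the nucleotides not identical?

The sequences differ at bases 11, 17, 19, 23 (1-based) — 4 in total.

4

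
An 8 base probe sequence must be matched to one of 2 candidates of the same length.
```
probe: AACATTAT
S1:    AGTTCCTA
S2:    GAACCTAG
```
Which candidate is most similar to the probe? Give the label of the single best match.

S2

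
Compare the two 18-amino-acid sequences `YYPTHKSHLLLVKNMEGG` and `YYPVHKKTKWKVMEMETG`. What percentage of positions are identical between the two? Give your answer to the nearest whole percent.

50%

9 positions differ (4, 7, 8, 9, 10, 11, 13, 14, 17), so 9 of 18 match: 9/18 = 50%.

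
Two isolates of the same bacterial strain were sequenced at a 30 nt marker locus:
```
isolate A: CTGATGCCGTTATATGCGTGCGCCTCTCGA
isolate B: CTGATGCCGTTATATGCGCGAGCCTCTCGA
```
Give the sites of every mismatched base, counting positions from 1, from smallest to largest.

19, 21

Scanning 1-based: 19: T/C; 21: C/A.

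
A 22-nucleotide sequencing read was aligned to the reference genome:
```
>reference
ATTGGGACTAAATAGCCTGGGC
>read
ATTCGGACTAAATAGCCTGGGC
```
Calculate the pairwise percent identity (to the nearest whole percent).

Mismatch at position 4 (1-based): 1 of 22.
Identical positions: 21/22 = 95.45% → 95%.

95%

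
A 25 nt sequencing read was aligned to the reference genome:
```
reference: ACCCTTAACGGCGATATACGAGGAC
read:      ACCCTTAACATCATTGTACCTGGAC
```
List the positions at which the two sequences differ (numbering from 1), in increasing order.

10, 11, 13, 14, 16, 20, 21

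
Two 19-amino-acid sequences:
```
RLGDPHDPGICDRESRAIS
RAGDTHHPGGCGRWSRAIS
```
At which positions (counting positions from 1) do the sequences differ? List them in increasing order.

Differences at position 2 (L→A), position 5 (P→T), position 7 (D→H), position 10 (I→G), position 12 (D→G), position 14 (E→W).

2, 5, 7, 10, 12, 14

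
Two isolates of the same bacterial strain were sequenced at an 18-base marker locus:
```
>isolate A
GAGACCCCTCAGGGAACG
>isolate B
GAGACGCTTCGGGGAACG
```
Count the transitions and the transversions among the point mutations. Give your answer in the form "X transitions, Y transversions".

Transitions (purine↔purine or pyrimidine↔pyrimidine): 8 C→T, 11 A→G.
Transversions (purine↔pyrimidine): 6 C→G.

2 transitions, 1 transversion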